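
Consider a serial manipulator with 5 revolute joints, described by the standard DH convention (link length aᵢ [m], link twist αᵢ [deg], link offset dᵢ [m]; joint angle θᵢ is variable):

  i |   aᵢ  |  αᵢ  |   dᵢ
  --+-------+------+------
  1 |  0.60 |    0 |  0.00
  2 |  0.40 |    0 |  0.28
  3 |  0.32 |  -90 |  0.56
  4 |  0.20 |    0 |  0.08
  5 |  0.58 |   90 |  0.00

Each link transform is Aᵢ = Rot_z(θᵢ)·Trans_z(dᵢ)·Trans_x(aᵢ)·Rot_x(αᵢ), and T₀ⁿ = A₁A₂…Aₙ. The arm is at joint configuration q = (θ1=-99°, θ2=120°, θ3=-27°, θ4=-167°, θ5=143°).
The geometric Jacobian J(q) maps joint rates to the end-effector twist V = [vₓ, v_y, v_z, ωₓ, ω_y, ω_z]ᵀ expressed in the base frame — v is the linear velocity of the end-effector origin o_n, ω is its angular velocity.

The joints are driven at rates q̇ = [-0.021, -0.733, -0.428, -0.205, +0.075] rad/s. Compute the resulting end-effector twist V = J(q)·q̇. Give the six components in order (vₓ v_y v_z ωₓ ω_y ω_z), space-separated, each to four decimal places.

o_n = [0.9393, -0.4382, 1.1209]
J₁: ẑ×o_n = [0.4382, 0.9393, -0.0000], ω = ẑ
J2: z=[0.0000, 0.0000, 1.0000] o=[-0.0939, -0.5926, 0.0000] → [-0.1544, 1.0332, 0.0000, 0.0000, 0.0000, 1.0000]
J3: z=[0.0000, 0.0000, 1.0000] o=[0.2796, -0.4493, 0.2800] → [-0.0111, 0.6598, 0.0000, 0.0000, 0.0000, 1.0000]
J4: z=[0.1045, 0.9945, 0.0000] o=[0.5978, -0.4827, 0.8400] → [0.2794, -0.0294, -0.3350, 0.1045, 0.9945, 0.0000]
J5: z=[0.1045, 0.9945, 0.0000] o=[0.4124, -0.3828, 0.8850] → [0.2346, -0.0247, -0.5299, 0.1045, 0.9945, 0.0000]
V = J·q̇ = [0.0691, -1.0553, 0.0289, -0.0136, -0.1293, -1.1820]

0.0691 -1.0553 0.0289 -0.0136 -0.1293 -1.1820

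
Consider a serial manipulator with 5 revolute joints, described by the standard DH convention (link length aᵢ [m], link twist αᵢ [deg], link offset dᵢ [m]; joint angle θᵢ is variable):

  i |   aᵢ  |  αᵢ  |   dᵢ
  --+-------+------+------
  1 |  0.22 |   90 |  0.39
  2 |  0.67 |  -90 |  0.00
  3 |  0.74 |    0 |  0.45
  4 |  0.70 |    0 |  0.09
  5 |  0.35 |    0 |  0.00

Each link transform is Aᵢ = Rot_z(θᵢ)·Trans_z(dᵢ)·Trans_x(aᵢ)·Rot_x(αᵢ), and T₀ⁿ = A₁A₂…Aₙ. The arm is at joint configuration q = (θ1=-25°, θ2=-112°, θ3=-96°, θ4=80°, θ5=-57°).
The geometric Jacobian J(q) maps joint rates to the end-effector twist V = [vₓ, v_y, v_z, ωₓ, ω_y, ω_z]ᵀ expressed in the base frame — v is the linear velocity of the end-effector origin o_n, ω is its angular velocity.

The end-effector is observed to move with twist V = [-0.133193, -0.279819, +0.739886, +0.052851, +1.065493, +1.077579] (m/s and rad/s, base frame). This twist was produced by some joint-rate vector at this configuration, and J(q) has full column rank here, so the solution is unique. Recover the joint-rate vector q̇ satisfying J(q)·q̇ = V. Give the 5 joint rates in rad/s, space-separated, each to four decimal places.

o_n = [-0.3453, -1.2332, -1.0805]
J₁: ẑ×o_n = [1.2332, -0.3453, 0.0000], ω = ẑ
J2: z=[-0.4226, -0.9063, 0.0000] o=[0.1994, -0.0930, 0.3900] → [1.3328, -0.6215, -0.0117, -0.4226, -0.9063, 0.0000]
J3: z=[0.8403, -0.3918, -0.3746] o=[-0.0281, 0.0131, -0.2312] → [-0.1341, 0.8325, -1.1716, 0.8403, -0.3918, -0.3746]
J4: z=[0.8403, -0.3918, -0.3746] o=[0.0653, -0.8425, -0.3281] → [0.1485, 0.7861, -0.4892, 0.8403, -0.3918, -0.3746]
J5: z=[0.8403, -0.3918, -0.3746] o=[-0.1691, -0.9461, -0.9857] → [-0.0704, 0.1457, -0.3103, 0.8403, -0.3918, -0.3746]
q̇ = J⁺·V = [0.9150, -0.9880, -0.6720, -0.0830, 0.3210]

0.9150 -0.9880 -0.6720 -0.0830 0.3210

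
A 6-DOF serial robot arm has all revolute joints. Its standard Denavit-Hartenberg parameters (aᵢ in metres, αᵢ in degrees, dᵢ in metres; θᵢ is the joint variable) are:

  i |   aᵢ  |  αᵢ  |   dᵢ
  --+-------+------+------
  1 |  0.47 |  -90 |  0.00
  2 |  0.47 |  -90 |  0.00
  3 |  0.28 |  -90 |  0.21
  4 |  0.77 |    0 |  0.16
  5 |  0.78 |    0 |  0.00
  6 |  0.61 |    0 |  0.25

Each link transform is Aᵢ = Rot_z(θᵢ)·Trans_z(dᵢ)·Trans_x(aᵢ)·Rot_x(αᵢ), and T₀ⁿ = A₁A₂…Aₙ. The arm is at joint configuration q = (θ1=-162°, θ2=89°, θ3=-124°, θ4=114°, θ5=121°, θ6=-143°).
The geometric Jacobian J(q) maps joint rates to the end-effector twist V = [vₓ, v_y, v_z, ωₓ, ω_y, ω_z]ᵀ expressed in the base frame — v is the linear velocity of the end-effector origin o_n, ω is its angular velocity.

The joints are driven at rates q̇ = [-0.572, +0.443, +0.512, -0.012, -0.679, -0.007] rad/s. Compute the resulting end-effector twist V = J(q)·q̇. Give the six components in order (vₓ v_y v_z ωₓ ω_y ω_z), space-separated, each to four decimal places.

o_n = [-0.9642, -0.1169, -1.0823]
J₁: ẑ×o_n = [0.1169, -0.9642, 0.0000], ω = ẑ
J2: z=[0.3090, -0.9511, 0.0000] o=[-0.4470, -0.1452, 0.0000] → [1.0293, 0.3344, -0.4831, 0.3090, -0.9511, 0.0000]
J3: z=[0.9509, 0.3090, -0.0175] o=[-0.4548, -0.1478, -0.4699] → [-0.1887, 0.5912, 0.1868, 0.9509, 0.3090, -0.0175]
J4: z=[0.1590, -0.5363, -0.8289] o=[-0.1808, -0.3028, -0.3170] → [0.5645, 0.7711, -0.3906, 0.1590, -0.5363, -0.8289]
J5: z=[0.1590, -0.5363, -0.8289] o=[-0.9074, -0.3600, -0.6125] → [0.4535, 0.1218, 0.0082, 0.1590, -0.5363, -0.8289]
J6: z=[0.1590, -0.5363, -0.8289] o=[-0.4186, 0.1888, -0.8738] → [-0.1416, 0.4854, -0.3412, 0.1590, -0.5363, -0.8289]
V = J·q̇ = [-0.0211, 0.9070, -0.1169, 0.5128, 0.1112, -0.0024]

-0.0211 0.9070 -0.1169 0.5128 0.1112 -0.0024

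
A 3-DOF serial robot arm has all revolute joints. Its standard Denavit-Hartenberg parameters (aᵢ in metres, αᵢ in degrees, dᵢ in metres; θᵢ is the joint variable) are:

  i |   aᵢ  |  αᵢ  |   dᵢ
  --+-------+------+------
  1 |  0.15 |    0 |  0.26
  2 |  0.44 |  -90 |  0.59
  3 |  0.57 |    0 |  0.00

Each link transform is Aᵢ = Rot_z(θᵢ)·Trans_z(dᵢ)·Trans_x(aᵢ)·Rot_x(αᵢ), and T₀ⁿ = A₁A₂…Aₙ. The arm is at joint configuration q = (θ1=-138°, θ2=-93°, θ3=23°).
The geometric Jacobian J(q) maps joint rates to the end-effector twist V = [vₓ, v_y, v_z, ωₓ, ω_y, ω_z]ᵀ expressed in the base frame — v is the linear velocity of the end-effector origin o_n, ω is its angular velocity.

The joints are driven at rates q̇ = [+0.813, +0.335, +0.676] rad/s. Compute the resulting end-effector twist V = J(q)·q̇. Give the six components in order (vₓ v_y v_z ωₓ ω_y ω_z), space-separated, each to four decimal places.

-0.6843 -0.9046 -0.3547 -0.5254 -0.4254 1.1480

o_n = [-0.7186, 0.6493, 0.6273]
J₁: ẑ×o_n = [-0.6493, -0.7186, 0.0000], ω = ẑ
J2: z=[0.0000, 0.0000, 1.0000] o=[-0.1115, -0.1004, 0.2600] → [-0.7497, -0.6071, 0.0000, 0.0000, 0.0000, 1.0000]
J3: z=[-0.7771, -0.6293, 0.0000] o=[-0.3884, 0.2416, 0.8500] → [0.1402, -0.1731, -0.5247, -0.7771, -0.6293, 0.0000]
V = J·q̇ = [-0.6843, -0.9046, -0.3547, -0.5254, -0.4254, 1.1480]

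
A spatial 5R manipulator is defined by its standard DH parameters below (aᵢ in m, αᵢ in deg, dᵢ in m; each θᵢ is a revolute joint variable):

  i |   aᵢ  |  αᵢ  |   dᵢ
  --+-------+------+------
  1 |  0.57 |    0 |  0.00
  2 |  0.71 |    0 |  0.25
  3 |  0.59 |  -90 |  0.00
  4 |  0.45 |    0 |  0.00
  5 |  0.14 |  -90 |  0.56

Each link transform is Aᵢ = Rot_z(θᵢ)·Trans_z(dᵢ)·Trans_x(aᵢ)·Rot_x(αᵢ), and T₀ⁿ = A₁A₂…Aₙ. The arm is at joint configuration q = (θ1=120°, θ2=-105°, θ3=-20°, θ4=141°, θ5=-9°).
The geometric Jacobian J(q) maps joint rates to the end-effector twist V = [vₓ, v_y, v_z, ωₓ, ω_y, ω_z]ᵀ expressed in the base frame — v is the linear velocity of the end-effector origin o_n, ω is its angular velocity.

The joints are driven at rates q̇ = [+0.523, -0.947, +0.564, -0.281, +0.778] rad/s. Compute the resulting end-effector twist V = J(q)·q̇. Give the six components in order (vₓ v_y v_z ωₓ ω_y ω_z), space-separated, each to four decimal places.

o_n = [0.5957, 1.2225, -0.1372]
J₁: ẑ×o_n = [-1.2225, 0.5957, 0.0000], ω = ẑ
J2: z=[0.0000, 0.0000, 1.0000] o=[-0.2850, 0.4936, 0.0000] → [-0.7289, 0.8807, 0.0000, 0.0000, 0.0000, 1.0000]
J3: z=[0.0000, 0.0000, 1.0000] o=[0.4008, 0.6774, 0.2500] → [-0.5451, 0.1949, 0.0000, 0.0000, 0.0000, 1.0000]
J4: z=[0.0872, 0.9962, 0.0000] o=[0.9886, 0.6260, 0.2500] → [-0.3858, 0.0337, 0.4434, 0.0872, 0.9962, 0.0000]
J5: z=[0.0872, 0.9962, 0.0000] o=[0.6402, 0.6565, -0.0332] → [-0.1036, 0.0091, 0.0937, 0.0872, 0.9962, 0.0000]
V = J·q̇ = [-0.2288, -0.4150, -0.0517, 0.0433, 0.4951, 0.1400]

-0.2288 -0.4150 -0.0517 0.0433 0.4951 0.1400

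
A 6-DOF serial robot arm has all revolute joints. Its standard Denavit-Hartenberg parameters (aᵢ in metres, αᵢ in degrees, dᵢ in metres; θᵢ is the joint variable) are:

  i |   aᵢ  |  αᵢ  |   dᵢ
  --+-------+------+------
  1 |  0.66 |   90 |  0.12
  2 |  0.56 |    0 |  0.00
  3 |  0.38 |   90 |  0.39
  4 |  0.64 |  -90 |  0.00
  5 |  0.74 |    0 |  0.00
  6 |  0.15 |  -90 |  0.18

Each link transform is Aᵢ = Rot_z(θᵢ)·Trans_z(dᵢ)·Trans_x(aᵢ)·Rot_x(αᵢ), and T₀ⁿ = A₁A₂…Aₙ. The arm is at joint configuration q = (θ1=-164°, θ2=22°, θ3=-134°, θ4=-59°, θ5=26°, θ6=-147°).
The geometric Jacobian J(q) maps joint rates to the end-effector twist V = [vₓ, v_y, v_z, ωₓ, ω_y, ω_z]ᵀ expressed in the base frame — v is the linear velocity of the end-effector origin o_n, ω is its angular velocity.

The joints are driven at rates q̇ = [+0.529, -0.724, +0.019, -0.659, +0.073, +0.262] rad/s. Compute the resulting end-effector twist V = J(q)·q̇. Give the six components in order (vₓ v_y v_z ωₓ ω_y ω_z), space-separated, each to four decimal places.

0.9643 -0.7884 0.3729 -0.3372 -0.6506 0.0159

o_n = [-0.7309, -0.8023, -0.8253]
J₁: ẑ×o_n = [0.8023, -0.7309, 0.0000], ω = ẑ
J2: z=[-0.2756, 0.9613, 0.0000] o=[-0.6344, -0.1819, 0.1200] → [-0.9087, -0.2606, 0.2637, -0.2756, 0.9613, 0.0000]
J3: z=[-0.2756, 0.9613, 0.0000] o=[-1.1335, -0.3250, 0.3298] → [-1.1103, -0.3184, -0.2555, -0.2756, 0.9613, 0.0000]
J4: z=[0.8913, 0.2556, 0.3746] o=[-1.1042, 0.0891, -0.0226] → [0.1288, 0.8553, -0.8899, 0.8913, 0.2556, 0.3746]
J5: z=[0.1667, 0.5836, -0.7948] o=[-0.8343, -0.4042, -0.3282] → [-0.6065, 0.0007, -0.1267, 0.1667, 0.5836, -0.7948]
J6: z=[0.1667, 0.5836, -0.7948] o=[-0.8429, -0.9998, -0.7673] → [0.1231, -0.0794, -0.0325, 0.1667, 0.5836, -0.7948]
V = J·q̇ = [0.9643, -0.7884, 0.3729, -0.3372, -0.6506, 0.0159]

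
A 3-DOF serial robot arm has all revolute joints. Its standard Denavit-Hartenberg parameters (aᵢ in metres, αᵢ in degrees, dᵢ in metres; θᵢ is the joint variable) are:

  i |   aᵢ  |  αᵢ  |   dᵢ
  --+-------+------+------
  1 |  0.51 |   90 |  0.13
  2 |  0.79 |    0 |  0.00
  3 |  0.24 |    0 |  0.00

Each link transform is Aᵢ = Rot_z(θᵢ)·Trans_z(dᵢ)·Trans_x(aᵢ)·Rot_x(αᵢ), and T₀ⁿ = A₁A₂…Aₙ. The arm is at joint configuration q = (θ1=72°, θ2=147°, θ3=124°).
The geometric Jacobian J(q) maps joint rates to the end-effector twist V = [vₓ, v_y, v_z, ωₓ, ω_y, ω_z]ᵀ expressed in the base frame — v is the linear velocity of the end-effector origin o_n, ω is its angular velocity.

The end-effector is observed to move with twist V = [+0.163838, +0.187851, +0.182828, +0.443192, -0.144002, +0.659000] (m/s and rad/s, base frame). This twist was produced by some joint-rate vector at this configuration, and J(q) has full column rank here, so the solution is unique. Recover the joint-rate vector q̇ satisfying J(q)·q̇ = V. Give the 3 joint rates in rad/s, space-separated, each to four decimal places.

0.6590 -0.2730 0.7390

o_n = [-0.0458, -0.1411, 0.3203]
J₁: ẑ×o_n = [0.1411, -0.0458, 0.0000], ω = ẑ
J2: z=[0.9511, -0.3090, 0.0000] o=[0.1576, 0.4850, 0.1300] → [-0.0588, -0.1810, -0.6584, 0.9511, -0.3090, 0.0000]
J3: z=[0.9511, -0.3090, 0.0000] o=[-0.0471, -0.1451, 0.5603] → [0.0742, 0.2282, 0.0042, 0.9511, -0.3090, 0.0000]
q̇ = J⁺·V = [0.6590, -0.2730, 0.7390]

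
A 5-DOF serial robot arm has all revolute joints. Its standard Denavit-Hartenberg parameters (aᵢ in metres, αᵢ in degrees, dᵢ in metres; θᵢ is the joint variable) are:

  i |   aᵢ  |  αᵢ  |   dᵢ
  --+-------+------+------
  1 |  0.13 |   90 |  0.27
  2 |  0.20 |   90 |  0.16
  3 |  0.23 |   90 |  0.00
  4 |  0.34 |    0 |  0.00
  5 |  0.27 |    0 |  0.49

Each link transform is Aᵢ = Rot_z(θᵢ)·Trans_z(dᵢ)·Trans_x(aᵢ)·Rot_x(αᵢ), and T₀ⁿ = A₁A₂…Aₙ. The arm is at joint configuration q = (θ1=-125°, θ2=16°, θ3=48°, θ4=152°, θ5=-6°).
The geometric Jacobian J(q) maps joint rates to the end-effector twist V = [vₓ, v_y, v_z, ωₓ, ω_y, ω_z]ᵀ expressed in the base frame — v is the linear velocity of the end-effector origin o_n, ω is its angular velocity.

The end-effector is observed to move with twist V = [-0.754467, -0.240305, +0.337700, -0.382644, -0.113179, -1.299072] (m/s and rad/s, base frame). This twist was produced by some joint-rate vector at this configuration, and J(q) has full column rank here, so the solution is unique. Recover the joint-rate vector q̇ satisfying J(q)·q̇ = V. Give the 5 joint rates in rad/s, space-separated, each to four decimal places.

-0.7280 0.3770 0.6350 0.1570 0.0350

o_n = [-0.0097, -0.6875, 0.0727]
J₁: ẑ×o_n = [0.6875, -0.0097, 0.0000], ω = ẑ
J2: z=[-0.8192, 0.5736, 0.0000] o=[-0.0746, -0.1065, 0.2700] → [-0.1132, -0.1616, 0.4388, -0.8192, 0.5736, 0.0000]
J3: z=[-0.1581, -0.2258, -0.9613] o=[-0.3159, -0.1722, 0.3251] → [-0.4384, -0.3342, 0.1506, -0.1581, -0.2258, -0.9613]
J4: z=[0.1384, -0.9690, 0.2048] o=[-0.5408, -0.1953, 0.3675] → [0.3865, 0.1496, 0.4465, 0.1384, -0.9690, 0.2048]
J5: z=[0.1384, -0.9690, 0.2048] o=[-0.2725, -0.2012, 0.1587] → [0.1830, 0.0657, 0.1873, 0.1384, -0.9690, 0.2048]
q̇ = J⁺·V = [-0.7280, 0.3770, 0.6350, 0.1570, 0.0350]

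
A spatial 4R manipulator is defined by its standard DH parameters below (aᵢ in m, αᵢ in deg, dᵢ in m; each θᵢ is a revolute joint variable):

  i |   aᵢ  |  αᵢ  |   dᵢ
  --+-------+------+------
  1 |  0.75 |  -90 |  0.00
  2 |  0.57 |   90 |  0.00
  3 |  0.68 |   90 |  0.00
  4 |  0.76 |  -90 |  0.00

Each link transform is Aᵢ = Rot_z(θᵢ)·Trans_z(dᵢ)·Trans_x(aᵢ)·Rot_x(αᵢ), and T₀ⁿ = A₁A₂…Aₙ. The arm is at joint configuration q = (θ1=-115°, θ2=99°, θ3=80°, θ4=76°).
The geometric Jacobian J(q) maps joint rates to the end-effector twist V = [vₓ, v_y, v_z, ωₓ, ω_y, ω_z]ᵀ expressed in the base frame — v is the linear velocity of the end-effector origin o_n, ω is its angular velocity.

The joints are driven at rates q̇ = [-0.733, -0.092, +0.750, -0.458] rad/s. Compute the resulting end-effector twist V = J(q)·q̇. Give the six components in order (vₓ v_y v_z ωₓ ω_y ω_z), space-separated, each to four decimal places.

-0.8027 -0.4059 0.6421 -0.3542 -0.7300 -0.4048

o_n = [0.1939, -1.5973, -0.8265]
J₁: ẑ×o_n = [1.5973, 0.1939, -0.0000], ω = ẑ
J2: z=[0.9063, -0.4226, 0.0000] o=[-0.3170, -0.6797, 0.0000] → [0.3493, 0.7491, -0.6157, 0.9063, -0.4226, 0.0000]
J3: z=[-0.4174, -0.8951, -0.1564] o=[-0.2793, -0.5989, -0.5630] → [0.0797, -0.1840, 0.8403, -0.4174, -0.8951, -0.1564]
J4: z=[-0.0923, 0.2130, -0.9727] o=[0.3355, -0.8652, -0.6796] → [-0.7434, 0.1242, 0.0977, -0.0923, 0.2130, -0.9727]
V = J·q̇ = [-0.8027, -0.4059, 0.6421, -0.3542, -0.7300, -0.4048]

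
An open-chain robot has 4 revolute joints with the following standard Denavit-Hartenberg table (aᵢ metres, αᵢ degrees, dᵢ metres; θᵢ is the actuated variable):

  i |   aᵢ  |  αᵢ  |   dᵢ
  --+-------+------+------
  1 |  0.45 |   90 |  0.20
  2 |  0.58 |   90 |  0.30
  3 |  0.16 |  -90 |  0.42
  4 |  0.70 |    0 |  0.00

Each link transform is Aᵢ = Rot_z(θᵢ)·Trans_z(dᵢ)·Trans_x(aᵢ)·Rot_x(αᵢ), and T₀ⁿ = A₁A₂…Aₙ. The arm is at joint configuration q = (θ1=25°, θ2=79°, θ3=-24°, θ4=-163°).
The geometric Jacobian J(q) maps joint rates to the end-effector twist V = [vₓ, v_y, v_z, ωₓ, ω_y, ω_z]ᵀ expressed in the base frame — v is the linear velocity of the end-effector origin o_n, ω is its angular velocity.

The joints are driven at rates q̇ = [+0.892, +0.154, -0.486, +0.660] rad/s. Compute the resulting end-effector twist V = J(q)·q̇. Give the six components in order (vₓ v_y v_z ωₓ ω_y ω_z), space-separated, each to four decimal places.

o_n = [1.1977, -0.0011, 0.1933]
J₁: ẑ×o_n = [0.0011, 1.1977, -0.0000], ω = ẑ
J2: z=[0.4226, -0.9063, 0.0000] o=[0.4078, 0.1902, 0.2000] → [0.0060, 0.0028, 0.6351, 0.4226, -0.9063, 0.0000]
J3: z=[0.8897, 0.4149, -0.1908] o=[0.6349, -0.0349, 0.7693] → [-0.2325, 0.4051, -0.2034, 0.8897, 0.4149, -0.1908]
J4: z=[0.4564, -0.7952, 0.3993] o=[1.0064, 0.2101, 0.8327] → [0.5927, 0.3682, 0.0558, 0.4564, -0.7952, 0.3993]
V = J·q̇ = [0.5061, 1.1150, 0.2335, -0.0661, -0.8660, 1.2482]

0.5061 1.1150 0.2335 -0.0661 -0.8660 1.2482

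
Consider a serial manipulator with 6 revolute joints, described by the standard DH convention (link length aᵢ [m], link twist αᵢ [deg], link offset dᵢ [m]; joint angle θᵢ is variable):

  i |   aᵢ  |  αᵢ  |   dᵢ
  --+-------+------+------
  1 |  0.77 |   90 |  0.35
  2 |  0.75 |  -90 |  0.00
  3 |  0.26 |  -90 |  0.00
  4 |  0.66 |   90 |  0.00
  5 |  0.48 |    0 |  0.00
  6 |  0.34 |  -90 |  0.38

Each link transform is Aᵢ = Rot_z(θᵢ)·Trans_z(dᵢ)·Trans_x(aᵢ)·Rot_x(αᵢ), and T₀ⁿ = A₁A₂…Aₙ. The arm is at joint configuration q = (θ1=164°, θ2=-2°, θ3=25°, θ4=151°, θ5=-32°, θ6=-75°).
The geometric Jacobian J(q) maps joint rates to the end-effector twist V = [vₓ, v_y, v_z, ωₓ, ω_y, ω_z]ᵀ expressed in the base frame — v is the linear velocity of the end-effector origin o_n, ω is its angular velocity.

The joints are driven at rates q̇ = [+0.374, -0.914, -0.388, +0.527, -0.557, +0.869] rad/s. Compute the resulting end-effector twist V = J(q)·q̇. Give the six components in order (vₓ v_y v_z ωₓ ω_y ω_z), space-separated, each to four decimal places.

0.9076 -0.4291 -0.1643 -0.2968 -1.4291 -0.2835

o_n = [-1.1274, 1.0464, -0.4730]
J₁: ẑ×o_n = [-1.0464, -1.1274, 0.0000], ω = ẑ
J2: z=[0.2756, 0.9613, 0.0000] o=[-0.7402, 0.2122, 0.3500] → [-0.7911, 0.2268, 0.6021, 0.2756, 0.9613, 0.0000]
J3: z=[-0.0335, 0.0096, 0.9994] o=[-1.4607, 0.4188, 0.3238] → [-0.6349, 0.3064, -0.0243, -0.0335, 0.0096, 0.9994]
J4: z=[0.1562, -0.9876, 0.0147] o=[-1.7173, 0.3781, 0.3156] → [0.7690, 0.1319, 0.6871, 0.1562, -0.9876, 0.0147]
J5: z=[-0.4492, -0.0843, -0.8894] o=[-1.1368, 0.4654, 0.0141] → [0.5578, -0.2272, -0.2602, -0.4492, -0.0843, -0.8894]
J6: z=[-0.4492, -0.0843, -0.8894] o=[-0.8184, 0.7705, -0.1756] → [0.2705, 0.1412, -0.1500, -0.4492, -0.0843, -0.8894]
V = J·q̇ = [0.9076, -0.4291, -0.1643, -0.2968, -1.4291, -0.2835]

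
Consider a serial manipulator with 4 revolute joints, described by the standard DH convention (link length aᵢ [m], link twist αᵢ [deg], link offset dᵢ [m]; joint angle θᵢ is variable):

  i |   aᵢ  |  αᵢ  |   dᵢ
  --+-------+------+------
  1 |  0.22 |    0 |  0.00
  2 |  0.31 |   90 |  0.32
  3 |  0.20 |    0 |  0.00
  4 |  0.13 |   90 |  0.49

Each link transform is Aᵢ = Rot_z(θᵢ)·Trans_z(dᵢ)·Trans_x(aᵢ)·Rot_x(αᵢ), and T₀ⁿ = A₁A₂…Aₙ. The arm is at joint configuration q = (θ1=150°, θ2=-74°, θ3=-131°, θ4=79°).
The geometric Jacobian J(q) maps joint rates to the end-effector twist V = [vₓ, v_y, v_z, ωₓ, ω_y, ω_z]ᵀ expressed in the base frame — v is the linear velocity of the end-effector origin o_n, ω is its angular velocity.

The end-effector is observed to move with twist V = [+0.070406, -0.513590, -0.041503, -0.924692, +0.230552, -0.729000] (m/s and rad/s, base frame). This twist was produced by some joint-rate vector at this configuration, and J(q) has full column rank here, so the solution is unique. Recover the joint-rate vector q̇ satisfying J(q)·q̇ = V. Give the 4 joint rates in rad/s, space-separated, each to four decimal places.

-0.0640 -0.6650 -0.2650 -0.6880

o_n = [0.3475, 0.2426, 0.0666]
J₁: ẑ×o_n = [-0.2426, 0.3475, 0.0000], ω = ẑ
J2: z=[0.0000, 0.0000, 1.0000] o=[-0.1905, 0.1100, 0.0000] → [-0.1326, 0.5381, 0.0000, 0.0000, 0.0000, 1.0000]
J3: z=[0.9703, -0.2419, 0.0000] o=[-0.1155, 0.4108, 0.3200] → [0.0613, 0.2459, -0.0512, 0.9703, -0.2419, 0.0000]
J4: z=[0.9703, -0.2419, 0.0000] o=[-0.1473, 0.2835, 0.1691] → [0.0248, 0.0994, 0.0800, 0.9703, -0.2419, 0.0000]
q̇ = J⁺·V = [-0.0640, -0.6650, -0.2650, -0.6880]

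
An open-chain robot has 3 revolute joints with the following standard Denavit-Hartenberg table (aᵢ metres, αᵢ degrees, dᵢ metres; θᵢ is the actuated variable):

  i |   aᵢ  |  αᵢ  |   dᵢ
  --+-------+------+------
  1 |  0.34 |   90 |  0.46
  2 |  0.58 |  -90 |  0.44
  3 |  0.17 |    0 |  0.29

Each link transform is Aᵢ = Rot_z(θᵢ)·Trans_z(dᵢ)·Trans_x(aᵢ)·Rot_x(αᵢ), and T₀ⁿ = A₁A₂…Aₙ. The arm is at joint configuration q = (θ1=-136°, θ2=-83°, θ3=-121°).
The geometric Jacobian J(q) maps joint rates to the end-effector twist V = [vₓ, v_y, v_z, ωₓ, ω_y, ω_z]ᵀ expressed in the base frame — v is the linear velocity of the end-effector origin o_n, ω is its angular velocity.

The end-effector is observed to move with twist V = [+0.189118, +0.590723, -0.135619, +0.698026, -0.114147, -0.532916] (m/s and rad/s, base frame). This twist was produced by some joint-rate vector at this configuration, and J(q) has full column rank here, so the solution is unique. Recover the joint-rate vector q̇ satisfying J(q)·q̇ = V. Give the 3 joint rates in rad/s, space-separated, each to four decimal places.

-0.4810 -0.5670 -0.4260

o_n = [-0.9017, -0.0565, 0.0066]
J₁: ẑ×o_n = [0.0565, -0.9017, 0.0000], ω = ẑ
J2: z=[-0.6947, 0.7193, 0.0000] o=[-0.2446, -0.2362, 0.4600] → [-0.3262, -0.3150, 0.3479, -0.6947, 0.7193, 0.0000]
J3: z=[-0.7140, -0.6895, 0.1219] o=[-0.6011, 0.0312, -0.1157] → [-0.0736, 0.0506, -0.1446, -0.7140, -0.6895, 0.1219]
q̇ = J⁺·V = [-0.4810, -0.5670, -0.4260]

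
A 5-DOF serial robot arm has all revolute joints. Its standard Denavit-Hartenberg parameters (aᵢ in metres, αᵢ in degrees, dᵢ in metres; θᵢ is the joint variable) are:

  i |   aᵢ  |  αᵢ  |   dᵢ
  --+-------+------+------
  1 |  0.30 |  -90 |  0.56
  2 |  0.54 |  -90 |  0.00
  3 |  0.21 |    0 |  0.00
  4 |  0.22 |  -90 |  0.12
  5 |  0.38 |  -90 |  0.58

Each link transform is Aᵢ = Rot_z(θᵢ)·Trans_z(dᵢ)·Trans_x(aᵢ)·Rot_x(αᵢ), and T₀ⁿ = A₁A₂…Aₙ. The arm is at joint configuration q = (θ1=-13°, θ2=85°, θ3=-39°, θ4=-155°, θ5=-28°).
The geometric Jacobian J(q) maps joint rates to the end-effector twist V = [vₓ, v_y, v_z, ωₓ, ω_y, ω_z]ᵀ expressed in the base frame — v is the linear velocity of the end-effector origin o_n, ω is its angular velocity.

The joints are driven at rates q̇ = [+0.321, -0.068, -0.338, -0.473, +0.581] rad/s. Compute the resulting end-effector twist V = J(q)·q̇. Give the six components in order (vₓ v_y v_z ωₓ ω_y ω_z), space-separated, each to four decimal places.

o_n = [0.1308, 0.5451, 0.5102]
J₁: ẑ×o_n = [-0.5451, 0.1308, 0.0000], ω = ẑ
J2: z=[0.2250, 0.9744, 0.0000] o=[0.2923, -0.0675, 0.5600] → [-0.0485, 0.0112, 0.2952, 0.2250, 0.9744, 0.0000]
J3: z=[-0.9707, 0.2241, -0.0872] o=[0.3382, -0.0781, 0.0221] → [0.1637, 0.4919, -0.5584, -0.9707, 0.2241, -0.0872]
J4: z=[-0.9707, 0.2241, -0.0872] o=[0.3818, 0.0475, -0.1405] → [0.1892, 0.6535, -0.4267, -0.9707, 0.2241, -0.0872]
J5: z=[0.1977, 0.9502, 0.2410] o=[0.2352, 0.0267, 0.0617] → [0.3013, -0.1138, 0.2017, 0.1977, 0.9502, 0.2410]
V = J·q̇ = [-0.1415, -0.5003, 0.4877, 0.8868, 0.3041, 0.5317]

-0.1415 -0.5003 0.4877 0.8868 0.3041 0.5317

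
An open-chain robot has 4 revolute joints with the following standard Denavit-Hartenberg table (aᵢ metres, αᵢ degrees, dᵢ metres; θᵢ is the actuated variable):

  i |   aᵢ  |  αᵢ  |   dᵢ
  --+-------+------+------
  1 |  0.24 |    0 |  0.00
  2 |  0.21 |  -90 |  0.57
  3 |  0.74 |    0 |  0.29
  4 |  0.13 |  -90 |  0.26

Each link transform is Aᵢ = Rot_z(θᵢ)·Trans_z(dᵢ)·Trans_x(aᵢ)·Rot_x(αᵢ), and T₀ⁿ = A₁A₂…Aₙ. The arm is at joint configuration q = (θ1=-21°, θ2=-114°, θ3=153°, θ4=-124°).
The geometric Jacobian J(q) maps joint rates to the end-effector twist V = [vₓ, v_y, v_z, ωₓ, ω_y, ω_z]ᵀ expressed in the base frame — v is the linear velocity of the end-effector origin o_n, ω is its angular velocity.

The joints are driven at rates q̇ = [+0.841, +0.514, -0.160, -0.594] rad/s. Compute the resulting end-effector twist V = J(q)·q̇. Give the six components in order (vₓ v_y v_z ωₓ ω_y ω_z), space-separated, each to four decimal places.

o_n = [0.8503, -0.2376, 0.1710]
J₁: ẑ×o_n = [0.2376, 0.8503, -0.0000], ω = ẑ
J2: z=[0.0000, 0.0000, 1.0000] o=[0.2241, -0.0860, 0.0000] → [0.1516, 0.6262, -0.0000, 0.0000, 0.0000, 1.0000]
J3: z=[0.7071, -0.7071, 0.0000] o=[0.0756, -0.2345, 0.5700] → [0.2821, 0.2821, 0.5456, 0.7071, -0.7071, 0.0000]
J4: z=[0.7071, -0.7071, 0.0000] o=[0.7469, 0.0267, 0.2340] → [0.0446, 0.0446, -0.1137, 0.7071, -0.7071, 0.0000]
V = J·q̇ = [0.2061, 0.9654, -0.0198, -0.5332, 0.5332, 1.3550]

0.2061 0.9654 -0.0198 -0.5332 0.5332 1.3550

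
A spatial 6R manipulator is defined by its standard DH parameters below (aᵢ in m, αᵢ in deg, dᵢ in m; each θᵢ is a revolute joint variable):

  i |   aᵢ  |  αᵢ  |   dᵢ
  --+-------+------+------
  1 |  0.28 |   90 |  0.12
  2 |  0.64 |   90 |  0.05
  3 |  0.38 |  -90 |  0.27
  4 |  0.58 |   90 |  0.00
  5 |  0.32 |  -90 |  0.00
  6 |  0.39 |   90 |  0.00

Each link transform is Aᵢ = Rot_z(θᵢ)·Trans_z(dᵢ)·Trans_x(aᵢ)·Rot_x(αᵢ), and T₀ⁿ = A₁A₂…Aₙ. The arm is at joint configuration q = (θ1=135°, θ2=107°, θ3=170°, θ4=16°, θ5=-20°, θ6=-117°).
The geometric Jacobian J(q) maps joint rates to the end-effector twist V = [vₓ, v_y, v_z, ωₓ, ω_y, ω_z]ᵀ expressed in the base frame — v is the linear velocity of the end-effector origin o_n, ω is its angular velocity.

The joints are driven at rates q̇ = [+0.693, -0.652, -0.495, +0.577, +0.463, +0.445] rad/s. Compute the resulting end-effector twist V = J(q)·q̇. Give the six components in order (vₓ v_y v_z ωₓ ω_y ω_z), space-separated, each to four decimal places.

0.2985 -0.2498 -0.6021 -1.1498 -1.0910 0.2429

o_n = [-0.3638, 0.7880, -0.2356]
J₁: ẑ×o_n = [-0.7880, -0.3638, 0.0000], ω = ẑ
J2: z=[0.7071, 0.7071, 0.0000] o=[-0.1980, 0.1980, 0.1200] → [-0.2514, 0.2514, 0.5344, 0.7071, 0.7071, 0.0000]
J3: z=[-0.6762, 0.6762, 0.2924] o=[-0.0303, 0.1010, 0.7320] → [-0.8552, -0.7518, -0.2391, -0.6762, 0.6762, 0.2924]
J4: z=[-0.7323, -0.6605, -0.1661] o=[-0.2436, 0.4076, 0.4531] → [0.5180, -0.4843, -0.3579, -0.7323, -0.6605, -0.1661]
J5: z=[-0.6723, 0.7400, 0.0215] o=[-0.1806, 0.4815, -0.1187] → [-0.0930, -0.0825, -0.0705, -0.6723, 0.7400, 0.0215]
J6: z=[-0.6509, -0.5771, -0.4932] o=[-0.0677, 0.5921, -0.3970] → [0.0035, 0.2511, -0.2984, -0.6509, -0.5771, -0.4932]
V = J·q̇ = [0.2985, -0.2498, -0.6021, -1.1498, -1.0910, 0.2429]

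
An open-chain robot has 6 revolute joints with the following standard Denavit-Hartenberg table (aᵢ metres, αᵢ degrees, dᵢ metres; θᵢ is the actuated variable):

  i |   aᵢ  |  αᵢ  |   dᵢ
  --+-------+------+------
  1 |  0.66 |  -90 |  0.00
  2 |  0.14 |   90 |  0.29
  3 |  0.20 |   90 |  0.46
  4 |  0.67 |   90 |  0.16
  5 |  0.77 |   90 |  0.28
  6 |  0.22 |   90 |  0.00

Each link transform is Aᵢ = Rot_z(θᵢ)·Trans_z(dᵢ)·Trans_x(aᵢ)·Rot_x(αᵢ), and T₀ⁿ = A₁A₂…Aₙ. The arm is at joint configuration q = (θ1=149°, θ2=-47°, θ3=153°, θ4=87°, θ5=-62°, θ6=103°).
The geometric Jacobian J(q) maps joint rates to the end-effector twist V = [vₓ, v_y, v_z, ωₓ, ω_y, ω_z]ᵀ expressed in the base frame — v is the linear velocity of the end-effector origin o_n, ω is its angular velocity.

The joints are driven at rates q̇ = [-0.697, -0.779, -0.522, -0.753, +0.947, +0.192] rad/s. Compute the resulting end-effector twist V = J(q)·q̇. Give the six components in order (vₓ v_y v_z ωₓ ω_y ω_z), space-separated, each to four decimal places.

-0.2946 -1.8642 -1.5072 0.8164 0.7985 -2.0927

o_n = [0.6656, -0.6386, 0.4406]
J₁: ẑ×o_n = [0.6386, 0.6656, -0.0000], ω = ẑ
J2: z=[-0.5150, -0.8572, 0.0000] o=[-0.5657, 0.3399, 0.0000] → [-0.3777, 0.2269, 1.5594, -0.5150, -0.8572, 0.0000]
J3: z=[0.6269, -0.3767, 0.6820] o=[-0.7969, 0.1405, 0.1024] → [0.4040, 0.7854, 0.0625, 0.6269, -0.3767, 0.6820]
J4: z=[-0.7243, -0.6043, 0.3320] o=[-0.4512, -0.1732, 0.2858] → [0.0610, 0.4829, 1.0119, -0.7243, -0.6043, 0.3320]
J5: z=[0.2538, -0.6814, -0.6864] o=[-0.1375, -0.5465, 0.7724] → [0.1628, -0.4671, 0.5239, 0.2538, -0.6814, -0.6864]
J6: z=[-0.2260, 0.6483, -0.7271] o=[0.6577, -0.4757, 0.5883] → [-0.2142, -0.0391, 0.0317, -0.2260, 0.6483, -0.7271]
V = J·q̇ = [-0.2946, -1.8642, -1.5072, 0.8164, 0.7985, -2.0927]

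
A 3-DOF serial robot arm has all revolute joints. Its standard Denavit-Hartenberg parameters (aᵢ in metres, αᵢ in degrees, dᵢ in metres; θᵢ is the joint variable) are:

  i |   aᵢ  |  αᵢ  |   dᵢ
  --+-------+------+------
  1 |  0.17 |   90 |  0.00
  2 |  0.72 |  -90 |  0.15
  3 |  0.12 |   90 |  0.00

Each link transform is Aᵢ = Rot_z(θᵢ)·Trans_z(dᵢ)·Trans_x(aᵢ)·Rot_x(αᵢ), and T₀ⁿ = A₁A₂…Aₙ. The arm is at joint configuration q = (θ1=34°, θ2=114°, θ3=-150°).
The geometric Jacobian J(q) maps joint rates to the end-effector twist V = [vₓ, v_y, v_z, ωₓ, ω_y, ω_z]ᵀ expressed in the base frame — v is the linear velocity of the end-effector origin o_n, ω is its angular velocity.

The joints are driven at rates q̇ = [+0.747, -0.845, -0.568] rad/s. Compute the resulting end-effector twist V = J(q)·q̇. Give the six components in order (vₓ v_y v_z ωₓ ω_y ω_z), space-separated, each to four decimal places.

0.5365 0.3604 0.1806 -0.0423 0.9907 0.9780

o_n = [0.0506, -0.2192, 0.5628]
J₁: ẑ×o_n = [0.2192, 0.0506, -0.0000], ω = ẑ
J2: z=[0.5592, -0.8290, 0.0000] o=[0.1409, 0.0951, 0.0000] → [-0.4666, -0.3147, -0.2506, 0.5592, -0.8290, 0.0000]
J3: z=[-0.7574, -0.5108, -0.4067] o=[-0.0180, -0.1931, 0.6578] → [0.0379, -0.0998, 0.0548, -0.7574, -0.5108, -0.4067]
V = J·q̇ = [0.5365, 0.3604, 0.1806, -0.0423, 0.9907, 0.9780]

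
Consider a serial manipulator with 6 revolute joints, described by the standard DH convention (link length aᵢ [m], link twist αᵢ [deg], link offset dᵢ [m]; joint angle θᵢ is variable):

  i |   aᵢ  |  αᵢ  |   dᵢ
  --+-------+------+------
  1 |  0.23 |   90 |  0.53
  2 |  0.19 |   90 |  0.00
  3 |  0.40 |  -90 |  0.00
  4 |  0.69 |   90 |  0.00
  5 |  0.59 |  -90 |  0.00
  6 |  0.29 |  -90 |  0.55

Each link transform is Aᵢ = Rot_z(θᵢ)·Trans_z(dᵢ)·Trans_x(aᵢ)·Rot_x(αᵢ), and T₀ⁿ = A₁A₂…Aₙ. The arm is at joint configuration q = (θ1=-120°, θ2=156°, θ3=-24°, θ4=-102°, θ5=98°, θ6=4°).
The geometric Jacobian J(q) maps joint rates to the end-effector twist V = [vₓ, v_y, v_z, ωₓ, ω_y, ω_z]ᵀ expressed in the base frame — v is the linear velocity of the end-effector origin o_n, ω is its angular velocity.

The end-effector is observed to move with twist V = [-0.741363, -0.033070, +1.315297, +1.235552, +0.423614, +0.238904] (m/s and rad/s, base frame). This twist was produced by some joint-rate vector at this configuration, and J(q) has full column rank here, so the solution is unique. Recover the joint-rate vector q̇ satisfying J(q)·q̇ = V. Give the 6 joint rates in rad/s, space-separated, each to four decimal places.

o_n = [-0.1951, 0.7756, 0.9172]
J₁: ẑ×o_n = [-0.7756, -0.1951, 0.0000], ω = ẑ
J2: z=[-0.8660, 0.5000, 0.0000] o=[-0.1150, -0.1992, 0.5300] → [0.1936, 0.3354, -0.8042, -0.8660, 0.5000, 0.0000]
J3: z=[-0.2034, -0.3522, 0.9135] o=[-0.0282, -0.0489, 0.6073] → [-0.8624, -0.0894, -0.2264, -0.2034, -0.3522, 0.9135]
J4: z=[-0.6054, 0.7786, 0.1654] o=[0.2796, 0.1589, 0.7559] → [0.0236, 0.0191, -0.0038, -0.6054, 0.7786, 0.1654]
J5: z=[-0.7104, -0.4348, -0.5534] o=[0.0319, -0.1534, 1.3192] → [0.6888, -0.1599, -0.7587, -0.7104, -0.4348, -0.5534]
J6: z=[0.4397, 0.3398, -0.8314] o=[-0.2923, 0.3387, 1.3488] → [0.2166, 0.1089, 0.1591, 0.4397, 0.3398, -0.8314]
q̇ = J⁺·V = [-0.0930, -0.7220, 0.1750, 0.3630, -0.9220, 0.4790]

-0.0930 -0.7220 0.1750 0.3630 -0.9220 0.4790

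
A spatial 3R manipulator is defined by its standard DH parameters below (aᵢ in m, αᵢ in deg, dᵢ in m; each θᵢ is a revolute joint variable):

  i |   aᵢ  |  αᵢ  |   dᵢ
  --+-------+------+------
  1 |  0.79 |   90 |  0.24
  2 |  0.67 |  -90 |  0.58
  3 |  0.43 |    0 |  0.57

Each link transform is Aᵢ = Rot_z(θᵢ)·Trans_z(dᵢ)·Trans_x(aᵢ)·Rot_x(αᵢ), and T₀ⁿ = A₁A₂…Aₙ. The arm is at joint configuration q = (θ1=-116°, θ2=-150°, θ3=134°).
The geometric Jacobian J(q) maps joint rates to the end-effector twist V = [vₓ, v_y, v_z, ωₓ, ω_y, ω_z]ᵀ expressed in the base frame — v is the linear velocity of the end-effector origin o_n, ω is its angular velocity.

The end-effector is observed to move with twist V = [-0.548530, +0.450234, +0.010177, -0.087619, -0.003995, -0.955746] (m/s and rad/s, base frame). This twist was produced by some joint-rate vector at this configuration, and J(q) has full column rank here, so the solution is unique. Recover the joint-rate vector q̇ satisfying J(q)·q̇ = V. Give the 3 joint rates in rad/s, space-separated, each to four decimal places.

-0.8830 0.0770 0.0840

o_n = [-0.5736, -0.5585, -0.4393]
J₁: ẑ×o_n = [0.5585, -0.5736, 0.0000], ω = ẑ
J2: z=[-0.8988, 0.4384, 0.0000] o=[-0.3463, -0.7100, 0.2400] → [-0.2978, -0.6105, -0.0366, -0.8988, 0.4384, 0.0000]
J3: z=[-0.2192, -0.4494, -0.8660] o=[-0.6133, 0.0657, -0.0950] → [-0.3859, -0.1098, 0.1547, -0.2192, -0.4494, -0.8660]
q̇ = J⁺·V = [-0.8830, 0.0770, 0.0840]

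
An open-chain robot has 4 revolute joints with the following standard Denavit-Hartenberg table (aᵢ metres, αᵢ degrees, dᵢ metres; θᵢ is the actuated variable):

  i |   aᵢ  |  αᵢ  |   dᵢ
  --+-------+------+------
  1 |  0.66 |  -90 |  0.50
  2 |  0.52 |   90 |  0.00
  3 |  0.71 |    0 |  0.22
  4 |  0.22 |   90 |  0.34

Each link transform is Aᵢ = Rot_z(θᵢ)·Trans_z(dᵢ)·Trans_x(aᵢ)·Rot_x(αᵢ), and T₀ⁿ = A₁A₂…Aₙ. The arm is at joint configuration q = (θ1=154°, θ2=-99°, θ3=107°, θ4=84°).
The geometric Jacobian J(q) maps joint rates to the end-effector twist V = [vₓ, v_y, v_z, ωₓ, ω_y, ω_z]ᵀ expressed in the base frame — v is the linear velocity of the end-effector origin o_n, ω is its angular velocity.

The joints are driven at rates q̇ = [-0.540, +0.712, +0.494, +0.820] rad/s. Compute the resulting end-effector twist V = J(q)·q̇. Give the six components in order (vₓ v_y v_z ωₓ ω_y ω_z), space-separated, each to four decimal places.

-0.1624 0.5642 0.1277 0.8544 -1.2089 -0.7456

o_n = [-0.3618, -0.5323, 0.5077]
J₁: ẑ×o_n = [0.5323, -0.3618, 0.0000], ω = ẑ
J2: z=[-0.4384, -0.8988, 0.0000] o=[-0.5932, 0.2893, 0.5000] → [-0.0069, 0.0034, 0.5682, -0.4384, -0.8988, 0.0000]
J3: z=[0.8877, -0.4330, -0.1564] o=[-0.5201, 0.2537, 1.0136] → [0.0961, 0.4244, -0.6292, 0.8877, -0.4330, -0.1564]
J4: z=[0.8877, -0.4330, -0.1564] o=[-0.6516, -0.4376, 0.7742] → [0.1006, 0.1912, 0.0415, 0.8877, -0.4330, -0.1564]
V = J·q̇ = [-0.1624, 0.5642, 0.1277, 0.8544, -1.2089, -0.7456]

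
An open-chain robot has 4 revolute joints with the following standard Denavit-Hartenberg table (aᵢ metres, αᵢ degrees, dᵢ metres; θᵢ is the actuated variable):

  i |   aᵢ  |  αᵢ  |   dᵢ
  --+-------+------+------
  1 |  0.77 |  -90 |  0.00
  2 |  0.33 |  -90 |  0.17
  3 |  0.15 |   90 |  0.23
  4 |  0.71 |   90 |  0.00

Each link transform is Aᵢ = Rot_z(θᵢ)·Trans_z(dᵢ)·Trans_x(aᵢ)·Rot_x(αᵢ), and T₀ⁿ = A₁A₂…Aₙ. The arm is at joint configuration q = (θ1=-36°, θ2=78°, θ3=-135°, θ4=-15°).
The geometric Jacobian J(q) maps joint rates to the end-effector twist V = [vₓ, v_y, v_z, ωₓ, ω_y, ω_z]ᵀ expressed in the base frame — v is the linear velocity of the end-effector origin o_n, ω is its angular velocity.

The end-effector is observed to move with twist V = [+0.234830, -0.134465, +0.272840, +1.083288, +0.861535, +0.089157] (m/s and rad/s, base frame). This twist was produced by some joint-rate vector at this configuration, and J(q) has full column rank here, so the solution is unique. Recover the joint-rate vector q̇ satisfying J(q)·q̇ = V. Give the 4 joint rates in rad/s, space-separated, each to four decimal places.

o_n = [0.9898, 0.2216, 0.2457]
J₁: ẑ×o_n = [-0.2216, 0.9898, 0.0000], ω = ẑ
J2: z=[0.5878, 0.8090, 0.0000] o=[0.6229, -0.4526, 0.0000] → [0.1988, -0.1444, 0.0995, 0.5878, 0.8090, 0.0000]
J3: z=[-0.7913, 0.5749, -0.2079] o=[0.7784, -0.3554, -0.3228] → [0.4468, 0.4059, -0.5781, -0.7913, 0.5749, -0.2079]
J4: z=[-0.5346, -0.4856, 0.6917] o=[0.6409, -0.1244, -0.2669] → [-0.4882, 0.5153, -0.0155, -0.5346, -0.4856, 0.6917]
q̇ = J⁺·V = [0.4110, 0.9420, -0.2950, -0.5540]

0.4110 0.9420 -0.2950 -0.5540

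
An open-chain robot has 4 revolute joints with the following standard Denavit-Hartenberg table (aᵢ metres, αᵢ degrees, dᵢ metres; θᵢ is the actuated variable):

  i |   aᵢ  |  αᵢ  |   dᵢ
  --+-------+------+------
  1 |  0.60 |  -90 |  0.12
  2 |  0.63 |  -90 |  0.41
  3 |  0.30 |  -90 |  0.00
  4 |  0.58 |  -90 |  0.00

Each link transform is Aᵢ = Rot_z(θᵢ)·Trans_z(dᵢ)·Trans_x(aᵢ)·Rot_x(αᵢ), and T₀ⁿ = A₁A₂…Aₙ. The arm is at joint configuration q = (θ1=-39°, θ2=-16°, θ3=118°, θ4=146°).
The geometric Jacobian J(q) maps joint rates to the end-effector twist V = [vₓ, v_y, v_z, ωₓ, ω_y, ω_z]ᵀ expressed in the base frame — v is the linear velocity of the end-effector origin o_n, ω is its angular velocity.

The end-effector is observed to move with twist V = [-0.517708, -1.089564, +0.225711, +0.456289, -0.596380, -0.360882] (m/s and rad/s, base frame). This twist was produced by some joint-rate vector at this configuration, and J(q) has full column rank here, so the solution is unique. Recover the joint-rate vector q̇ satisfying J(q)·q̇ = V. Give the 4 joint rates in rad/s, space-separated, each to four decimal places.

o_n = [1.2894, -0.3111, 0.6288]
J₁: ẑ×o_n = [0.3111, 1.2894, -0.0000], ω = ẑ
J2: z=[0.6293, 0.7771, 0.0000] o=[0.4663, -0.3776, 0.1200] → [0.3954, -0.3202, -0.5978, 0.6293, 0.7771, 0.0000]
J3: z=[0.2142, -0.1735, -0.9613] o=[1.1949, -0.4401, 0.2937] → [0.0659, -0.1626, 0.0440, 0.2142, -0.1735, -0.9613]
J4: z=[-0.3641, 0.8990, -0.2434] o=[0.9230, -0.5607, 0.2548] → [0.3970, 0.0470, -0.4202, -0.3641, 0.8990, -0.2434]
q̇ = J⁺·V = [-0.7720, 0.2570, -0.1940, -0.9230]

-0.7720 0.2570 -0.1940 -0.9230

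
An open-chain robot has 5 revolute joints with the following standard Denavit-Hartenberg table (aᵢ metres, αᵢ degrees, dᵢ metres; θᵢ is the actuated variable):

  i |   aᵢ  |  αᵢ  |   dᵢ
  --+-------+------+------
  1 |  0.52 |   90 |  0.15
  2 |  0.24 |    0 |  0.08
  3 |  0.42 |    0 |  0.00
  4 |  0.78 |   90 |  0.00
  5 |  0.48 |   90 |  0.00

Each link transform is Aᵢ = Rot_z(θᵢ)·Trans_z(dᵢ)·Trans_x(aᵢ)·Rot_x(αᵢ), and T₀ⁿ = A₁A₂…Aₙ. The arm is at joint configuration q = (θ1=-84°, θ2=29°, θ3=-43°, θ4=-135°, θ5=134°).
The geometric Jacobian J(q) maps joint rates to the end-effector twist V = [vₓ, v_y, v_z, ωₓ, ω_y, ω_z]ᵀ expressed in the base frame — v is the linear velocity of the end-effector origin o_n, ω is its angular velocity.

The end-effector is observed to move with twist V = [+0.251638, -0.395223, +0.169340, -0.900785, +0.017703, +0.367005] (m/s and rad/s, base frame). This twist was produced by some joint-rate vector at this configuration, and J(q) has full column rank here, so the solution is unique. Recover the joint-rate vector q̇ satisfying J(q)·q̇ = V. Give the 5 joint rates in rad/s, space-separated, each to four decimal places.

o_n = [-0.3441, -0.7950, -0.0653]
J₁: ẑ×o_n = [0.7950, -0.3441, 0.0000], ω = ẑ
J2: z=[-0.9945, -0.1045, 0.0000] o=[0.0544, -0.5172, 0.1500] → [0.0225, -0.2141, 0.2347, -0.9945, -0.1045, 0.0000]
J3: z=[-0.9945, -0.1045, 0.0000] o=[-0.0033, -0.7343, 0.2664] → [0.0347, -0.3298, 0.0247, -0.9945, -0.1045, 0.0000]
J4: z=[-0.9945, -0.1045, 0.0000] o=[0.0393, -1.1396, 0.1647] → [0.0240, -0.2287, -0.3828, -0.9945, -0.1045, 0.0000]
J5: z=[-0.0538, 0.5122, 0.8572] o=[-0.0306, -0.4746, -0.2370] → [0.3625, -0.2595, 0.1778, -0.0538, 0.5122, 0.8572]
q̇ = J⁺·V = [0.1810, 0.2690, 0.7530, -0.1280, 0.2170]

0.1810 0.2690 0.7530 -0.1280 0.2170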